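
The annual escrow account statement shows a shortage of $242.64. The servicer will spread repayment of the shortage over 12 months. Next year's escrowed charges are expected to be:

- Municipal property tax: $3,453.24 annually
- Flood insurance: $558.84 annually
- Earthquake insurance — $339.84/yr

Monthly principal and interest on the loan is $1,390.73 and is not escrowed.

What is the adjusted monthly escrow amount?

Municipal property tax: $3,453.24 per year
Flood insurance: $558.84 per year
Earthquake insurance: $339.84 per year
Annual escrow total = $3,453.24 + $558.84 + $339.84 = $4,351.92
Monthly escrow = $4,351.92 ÷ 12 = $362.66
Monthly shortage recovery: $242.64 / 12 = $20.22
New monthly escrow = $362.66 + $20.22 = $382.88

$382.88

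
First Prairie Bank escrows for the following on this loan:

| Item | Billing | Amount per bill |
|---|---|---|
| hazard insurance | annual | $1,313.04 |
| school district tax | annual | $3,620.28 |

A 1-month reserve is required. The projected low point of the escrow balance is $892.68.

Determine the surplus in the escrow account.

$481.57

Hazard insurance: $1,313.04 per year
School district tax: $3,620.28 per year
Combined annual = $1,313.04 + $3,620.28 = $4,933.32
Monthly escrow = $4,933.32 / 12 = $411.11
Required reserve = 1 × $411.11 = $411.11
Surplus = $892.68 − $411.11 = $481.57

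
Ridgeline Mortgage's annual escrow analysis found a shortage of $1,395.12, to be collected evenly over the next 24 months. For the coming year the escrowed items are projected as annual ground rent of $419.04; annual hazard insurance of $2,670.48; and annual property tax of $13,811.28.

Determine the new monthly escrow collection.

$1,466.53

Ground rent: $419.04
Hazard insurance: $2,670.48
Property tax: $13,811.28
Combined annual = $419.04 + $2,670.48 + $13,811.28 = $16,900.80
Monthly escrow = $16,900.80 / 12 = $1,408.40
Monthly shortage recovery: $1,395.12 ÷ 24 = $58.13
Adjusted monthly = $1,408.40 + $58.13 = $1,466.53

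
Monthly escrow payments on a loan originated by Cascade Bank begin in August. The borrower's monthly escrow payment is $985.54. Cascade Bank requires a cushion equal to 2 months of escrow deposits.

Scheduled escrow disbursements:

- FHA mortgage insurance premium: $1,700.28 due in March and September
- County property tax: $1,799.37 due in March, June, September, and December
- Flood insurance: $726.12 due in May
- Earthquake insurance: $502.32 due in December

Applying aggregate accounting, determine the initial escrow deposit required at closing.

$3,499.65

Cushion = 2 × $985.54 = $1,971.08
Trial balance (start $0, +$985.54 each month, − disbursements):
  Aug: +$985.54 → $985.54
  Sep: +$985.54 − $3,499.65 → -$1,528.57
  Oct: +$985.54 → -$543.03
  Nov: +$985.54 → $442.51
  Dec: +$985.54 − $2,301.69 → -$873.64
  Jan: +$985.54 → $111.90
  Feb: +$985.54 → $1,097.44
  Mar: +$985.54 − $3,499.65 → -$1,416.67
  Apr: +$985.54 → -$431.13
  May: +$985.54 − $726.12 → -$171.71
  Jun: +$985.54 − $1,799.37 → -$985.54
  Jul: +$985.54 → $0.00
Lowest trial balance = -$1,528.57 (Sep)
Initial deposit = cushion − low point = $1,971.08 − (-$1,528.57) = $3,499.65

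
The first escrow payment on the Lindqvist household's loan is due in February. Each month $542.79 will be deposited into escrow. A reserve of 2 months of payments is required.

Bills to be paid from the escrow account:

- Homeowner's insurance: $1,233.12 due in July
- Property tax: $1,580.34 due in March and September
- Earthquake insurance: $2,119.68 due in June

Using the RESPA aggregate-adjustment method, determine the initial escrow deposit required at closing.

Cushion = 2 × $542.79 = $1,085.58
Trial balance (start $0, +$542.79 each month, − disbursements):
  Feb: +$542.79 → $542.79
  Mar: +$542.79 − $1,580.34 → -$494.76
  Apr: +$542.79 → $48.03
  May: +$542.79 → $590.82
  Jun: +$542.79 − $2,119.68 → -$986.07
  Jul: +$542.79 − $1,233.12 → -$1,676.40
  Aug: +$542.79 → -$1,133.61
  Sep: +$542.79 − $1,580.34 → -$2,171.16
  Oct: +$542.79 → -$1,628.37
  Nov: +$542.79 → -$1,085.58
  Dec: +$542.79 → -$542.79
  Jan: +$542.79 → $0.00
Lowest trial balance = -$2,171.16 (Sep)
Initial deposit = cushion − low point = $1,085.58 − (-$2,171.16) = $3,256.74

$3,256.74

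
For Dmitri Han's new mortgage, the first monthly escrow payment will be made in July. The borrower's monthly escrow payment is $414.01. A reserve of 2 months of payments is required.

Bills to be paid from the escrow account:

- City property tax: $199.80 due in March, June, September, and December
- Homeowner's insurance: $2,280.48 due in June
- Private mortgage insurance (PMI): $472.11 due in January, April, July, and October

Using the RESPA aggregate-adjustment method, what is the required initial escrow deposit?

Cushion = 2 × $414.01 = $828.02
Trial balance (start $0, +$414.01 each month, − disbursements):
  Jul: +$414.01 − $472.11 → -$58.10
  Aug: +$414.01 → $355.91
  Sep: +$414.01 − $199.80 → $570.12
  Oct: +$414.01 − $472.11 → $512.02
  Nov: +$414.01 → $926.03
  Dec: +$414.01 − $199.80 → $1,140.24
  Jan: +$414.01 − $472.11 → $1,082.14
  Feb: +$414.01 → $1,496.15
  Mar: +$414.01 − $199.80 → $1,710.36
  Apr: +$414.01 − $472.11 → $1,652.26
  May: +$414.01 → $2,066.27
  Jun: +$414.01 − $2,480.28 → $0.00
Lowest trial balance = -$58.10 (Jul)
Initial deposit = cushion − low point = $828.02 − (-$58.10) = $886.12

$886.12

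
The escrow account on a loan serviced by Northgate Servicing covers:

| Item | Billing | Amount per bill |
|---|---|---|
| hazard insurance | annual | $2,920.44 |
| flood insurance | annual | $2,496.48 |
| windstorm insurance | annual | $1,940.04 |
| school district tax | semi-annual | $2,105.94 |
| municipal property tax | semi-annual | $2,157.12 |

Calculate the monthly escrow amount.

$1,323.59

Hazard insurance — $2,920.44/yr
Flood insurance — $2,496.48/yr
Windstorm insurance — $1,940.04/yr
School district tax — $2,105.94 × 2 = $4,211.88/yr
Municipal property tax — $2,157.12 × 2 = $4,314.24/yr
Total per year = $2,920.44 + $2,496.48 + $1,940.04 + $4,211.88 + $4,314.24 = $15,883.08
Base monthly escrow = $15,883.08 / 12 = $1,323.59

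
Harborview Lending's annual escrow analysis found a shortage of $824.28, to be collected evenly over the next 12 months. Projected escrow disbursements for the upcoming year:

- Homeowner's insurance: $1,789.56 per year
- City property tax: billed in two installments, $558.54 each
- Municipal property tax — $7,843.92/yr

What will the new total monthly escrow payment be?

$964.57

Homeowner's insurance — $1,789.56/yr
City property tax — $558.54 × 2 = $1,117.08/yr
Municipal property tax — $7,843.92/yr
Yearly total = $10,750.56
Per month = $10,750.56 / 12 = $895.88
Shortage spread = $824.28 ÷ 12 = $68.69/mo
Adjusted monthly = $895.88 + $68.69 = $964.57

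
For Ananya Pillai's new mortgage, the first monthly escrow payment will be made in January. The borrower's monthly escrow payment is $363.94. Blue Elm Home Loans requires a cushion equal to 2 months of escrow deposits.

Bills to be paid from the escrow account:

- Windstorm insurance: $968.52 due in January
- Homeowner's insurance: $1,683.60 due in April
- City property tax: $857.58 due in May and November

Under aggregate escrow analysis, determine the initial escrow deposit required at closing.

$2,417.88

Cushion = 2 × $363.94 = $727.88
Trial balance (start $0, +$363.94 each month, − disbursements):
  Jan: +$363.94 − $968.52 → -$604.58
  Feb: +$363.94 → -$240.64
  Mar: +$363.94 → $123.30
  Apr: +$363.94 − $1,683.60 → -$1,196.36
  May: +$363.94 − $857.58 → -$1,690.00
  Jun: +$363.94 → -$1,326.06
  Jul: +$363.94 → -$962.12
  Aug: +$363.94 → -$598.18
  Sep: +$363.94 → -$234.24
  Oct: +$363.94 → $129.70
  Nov: +$363.94 − $857.58 → -$363.94
  Dec: +$363.94 → $0.00
Lowest trial balance = -$1,690.00 (May)
Initial deposit = cushion − low point = $727.88 − (-$1,690.00) = $2,417.88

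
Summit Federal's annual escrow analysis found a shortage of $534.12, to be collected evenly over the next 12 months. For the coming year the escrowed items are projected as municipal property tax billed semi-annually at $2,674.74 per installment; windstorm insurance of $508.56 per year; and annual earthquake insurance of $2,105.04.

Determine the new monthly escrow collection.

Municipal property tax: $2,674.74 × 2 = $5,349.48
Windstorm insurance: $508.56
Earthquake insurance: $2,105.04
Total annual escrow = $7,963.08
Monthly = $7,963.08 ÷ 12 = $663.59
Monthly shortage recovery: $534.12 ÷ 12 = $44.51
New monthly escrow = $663.59 + $44.51 = $708.10

$708.10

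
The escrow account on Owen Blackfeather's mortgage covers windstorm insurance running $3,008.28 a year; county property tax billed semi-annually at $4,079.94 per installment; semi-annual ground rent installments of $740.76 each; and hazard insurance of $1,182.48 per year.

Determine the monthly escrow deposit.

Windstorm insurance = $3,008.28 per year
County property tax = $4,079.94 × 2 = $8,159.88 per year
Ground rent = $740.76 × 2 = $1,481.52 per year
Hazard insurance = $1,182.48 per year
Total per year = $13,832.16
Per month = $13,832.16 / 12 = $1,152.68

$1,152.68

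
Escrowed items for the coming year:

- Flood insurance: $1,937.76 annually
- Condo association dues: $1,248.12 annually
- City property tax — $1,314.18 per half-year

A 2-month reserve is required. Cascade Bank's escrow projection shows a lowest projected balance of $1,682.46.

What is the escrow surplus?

Flood insurance: $1,937.76
Condo association dues: $1,248.12
City property tax: $1,314.18 × 2 = $2,628.36
Total annual escrow = $1,937.76 + $1,248.12 + $2,628.36 = $5,814.24
Monthly escrow = $5,814.24 / 12 = $484.52
Cushion = 2 × $484.52 = $969.04
Surplus = $1,682.46 − $969.04 = $713.42

$713.42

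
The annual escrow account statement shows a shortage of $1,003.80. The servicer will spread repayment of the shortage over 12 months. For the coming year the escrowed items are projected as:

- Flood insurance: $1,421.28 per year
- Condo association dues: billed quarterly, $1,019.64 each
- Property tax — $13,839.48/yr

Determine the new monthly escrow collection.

Flood insurance = $1,421.28 per year
Condo association dues = $1,019.64 × 4 = $4,078.56 per year
Property tax = $13,839.48 per year
Combined annual = $1,421.28 + $4,078.56 + $13,839.48 = $19,339.32
Monthly escrow = $19,339.32 / 12 = $1,611.61
Shortage per month = $1,003.80 / 12 = $83.65
New monthly escrow = $1,611.61 + $83.65 = $1,695.26

$1,695.26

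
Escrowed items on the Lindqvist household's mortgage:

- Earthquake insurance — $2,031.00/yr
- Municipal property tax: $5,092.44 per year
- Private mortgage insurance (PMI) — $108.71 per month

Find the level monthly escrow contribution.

Earthquake insurance = $2,031.00 annually
Municipal property tax = $5,092.44 annually
Private mortgage insurance (PMI) = $108.71 × 12 = $1,304.52 annually
Yearly total = $2,031.00 + $5,092.44 + $1,304.52 = $8,427.96
Per month = $8,427.96 / 12 = $702.33

$702.33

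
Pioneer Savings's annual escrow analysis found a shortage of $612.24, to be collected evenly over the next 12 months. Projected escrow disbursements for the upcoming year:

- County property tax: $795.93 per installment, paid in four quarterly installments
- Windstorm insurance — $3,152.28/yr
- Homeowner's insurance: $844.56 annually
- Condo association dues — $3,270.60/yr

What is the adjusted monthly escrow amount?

$921.95

County property tax = $795.93 × 4 = $3,183.72 annually
Windstorm insurance = $3,152.28 annually
Homeowner's insurance = $844.56 annually
Condo association dues = $3,270.60 annually
Total annual escrow = $3,183.72 + $3,152.28 + $844.56 + $3,270.60 = $10,451.16
Per month = $10,451.16 ÷ 12 = $870.93
Monthly shortage recovery: $612.24 / 12 = $51.02
Adjusted monthly = $870.93 + $51.02 = $921.95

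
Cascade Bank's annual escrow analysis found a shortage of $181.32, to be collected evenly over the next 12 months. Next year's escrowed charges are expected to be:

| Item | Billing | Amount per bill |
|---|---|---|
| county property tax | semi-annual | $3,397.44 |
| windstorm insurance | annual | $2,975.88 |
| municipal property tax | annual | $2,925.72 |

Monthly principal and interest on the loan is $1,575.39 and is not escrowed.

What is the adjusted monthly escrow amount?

$1,073.15

County property tax = $3,397.44 × 2 = $6,794.88/yr
Windstorm insurance = $2,975.88/yr
Municipal property tax = $2,925.72/yr
Total annual escrow = $12,696.48
Monthly escrow = $12,696.48 ÷ 12 = $1,058.04
Shortage per month = $181.32 ÷ 12 = $15.11
New monthly escrow = $1,058.04 + $15.11 = $1,073.15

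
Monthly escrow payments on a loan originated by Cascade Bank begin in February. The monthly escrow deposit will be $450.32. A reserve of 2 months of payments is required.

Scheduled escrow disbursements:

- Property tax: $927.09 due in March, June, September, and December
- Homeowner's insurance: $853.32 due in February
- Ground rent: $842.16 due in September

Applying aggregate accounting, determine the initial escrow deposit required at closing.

$1,780.41

Cushion = 2 × $450.32 = $900.64
Trial balance (start $0, +$450.32 each month, − disbursements):
  Feb: +$450.32 − $853.32 → -$403.00
  Mar: +$450.32 − $927.09 → -$879.77
  Apr: +$450.32 → -$429.45
  May: +$450.32 → $20.87
  Jun: +$450.32 − $927.09 → -$455.90
  Jul: +$450.32 → -$5.58
  Aug: +$450.32 → $444.74
  Sep: +$450.32 − $1,769.25 → -$874.19
  Oct: +$450.32 → -$423.87
  Nov: +$450.32 → $26.45
  Dec: +$450.32 − $927.09 → -$450.32
  Jan: +$450.32 → $0.00
Lowest trial balance = -$879.77 (Mar)
Initial deposit = cushion − low point = $900.64 − (-$879.77) = $1,780.41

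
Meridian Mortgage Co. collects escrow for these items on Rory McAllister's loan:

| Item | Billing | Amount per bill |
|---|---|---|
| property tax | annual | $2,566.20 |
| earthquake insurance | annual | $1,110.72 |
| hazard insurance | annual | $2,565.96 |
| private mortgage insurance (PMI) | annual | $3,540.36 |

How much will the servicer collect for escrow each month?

Property tax = $2,566.20 annually
Earthquake insurance = $1,110.72 annually
Hazard insurance = $2,565.96 annually
Private mortgage insurance (PMI) = $3,540.36 annually
Total annual escrow = $2,566.20 + $1,110.72 + $2,565.96 + $3,540.36 = $9,783.24
Monthly = $9,783.24 ÷ 12 = $815.27

$815.27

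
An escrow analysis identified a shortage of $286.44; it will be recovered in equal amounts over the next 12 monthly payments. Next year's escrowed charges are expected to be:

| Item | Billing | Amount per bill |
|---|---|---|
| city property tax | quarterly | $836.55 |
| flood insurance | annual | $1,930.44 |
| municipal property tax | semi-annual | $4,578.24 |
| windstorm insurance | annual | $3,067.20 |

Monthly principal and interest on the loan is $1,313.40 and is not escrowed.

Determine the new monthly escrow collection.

City property tax — $836.55 × 4 = $3,346.20 per year
Flood insurance — $1,930.44 per year
Municipal property tax — $4,578.24 × 2 = $9,156.48 per year
Windstorm insurance — $3,067.20 per year
Yearly total = $17,500.32
Monthly = $17,500.32 ÷ 12 = $1,458.36
Shortage spread = $286.44 / 12 = $23.87/mo
New monthly escrow = $1,458.36 + $23.87 = $1,482.23

$1,482.23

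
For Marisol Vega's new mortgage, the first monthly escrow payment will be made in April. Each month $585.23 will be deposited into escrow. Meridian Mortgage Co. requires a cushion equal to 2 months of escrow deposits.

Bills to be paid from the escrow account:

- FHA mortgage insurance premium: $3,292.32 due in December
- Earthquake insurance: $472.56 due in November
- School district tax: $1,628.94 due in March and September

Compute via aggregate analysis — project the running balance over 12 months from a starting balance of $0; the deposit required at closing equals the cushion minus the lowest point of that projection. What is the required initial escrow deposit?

$1,297.21

Cushion = 2 × $585.23 = $1,170.46
Trial balance (start $0, +$585.23 each month, − disbursements):
  Apr: +$585.23 → $585.23
  May: +$585.23 → $1,170.46
  Jun: +$585.23 → $1,755.69
  Jul: +$585.23 → $2,340.92
  Aug: +$585.23 → $2,926.15
  Sep: +$585.23 − $1,628.94 → $1,882.44
  Oct: +$585.23 → $2,467.67
  Nov: +$585.23 − $472.56 → $2,580.34
  Dec: +$585.23 − $3,292.32 → -$126.75
  Jan: +$585.23 → $458.48
  Feb: +$585.23 → $1,043.71
  Mar: +$585.23 − $1,628.94 → $0.00
Lowest trial balance = -$126.75 (Dec)
Initial deposit = cushion − low point = $1,170.46 − (-$126.75) = $1,297.21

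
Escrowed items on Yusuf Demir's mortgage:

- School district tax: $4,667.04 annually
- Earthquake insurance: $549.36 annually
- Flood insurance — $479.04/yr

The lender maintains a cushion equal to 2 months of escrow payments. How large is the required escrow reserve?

$949.24

School district tax: $4,667.04 per year
Earthquake insurance: $549.36 per year
Flood insurance: $479.04 per year
Combined annual = $5,695.44
Monthly escrow = $5,695.44 ÷ 12 = $474.62
Reserve = 2 × $474.62 = $949.24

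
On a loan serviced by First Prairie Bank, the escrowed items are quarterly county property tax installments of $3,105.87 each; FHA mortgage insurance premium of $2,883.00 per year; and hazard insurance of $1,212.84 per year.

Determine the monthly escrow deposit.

$1,376.61

County property tax: $3,105.87 × 4 = $12,423.48/yr
FHA mortgage insurance premium: $2,883.00/yr
Hazard insurance: $1,212.84/yr
Yearly total = $12,423.48 + $2,883.00 + $1,212.84 = $16,519.32
Monthly escrow = $16,519.32 ÷ 12 = $1,376.61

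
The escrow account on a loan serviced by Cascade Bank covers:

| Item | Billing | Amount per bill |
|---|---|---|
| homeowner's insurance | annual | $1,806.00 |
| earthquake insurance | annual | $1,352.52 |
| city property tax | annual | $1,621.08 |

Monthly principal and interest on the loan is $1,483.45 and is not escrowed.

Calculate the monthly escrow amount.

Homeowner's insurance: $1,806.00
Earthquake insurance: $1,352.52
City property tax: $1,621.08
Total per year = $1,806.00 + $1,352.52 + $1,621.08 = $4,779.60
Base monthly escrow = $4,779.60 / 12 = $398.30

$398.30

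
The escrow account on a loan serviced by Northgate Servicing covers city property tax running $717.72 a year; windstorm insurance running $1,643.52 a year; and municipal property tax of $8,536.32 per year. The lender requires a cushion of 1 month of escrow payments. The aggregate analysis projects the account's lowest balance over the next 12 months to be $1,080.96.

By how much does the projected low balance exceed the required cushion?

City property tax = $717.72
Windstorm insurance = $1,643.52
Municipal property tax = $8,536.32
Combined annual = $10,897.56
Monthly escrow = $10,897.56 / 12 = $908.13
Required reserve = 1 × $908.13 = $908.13
Excess over cushion: $1,080.96 − $908.13 = $172.83

$172.83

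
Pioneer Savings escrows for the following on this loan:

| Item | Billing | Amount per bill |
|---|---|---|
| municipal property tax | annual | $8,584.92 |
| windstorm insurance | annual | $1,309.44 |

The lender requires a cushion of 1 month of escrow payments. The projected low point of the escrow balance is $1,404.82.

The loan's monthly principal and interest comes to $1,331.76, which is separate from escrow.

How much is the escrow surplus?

Municipal property tax = $8,584.92/yr
Windstorm insurance = $1,309.44/yr
Total per year = $8,584.92 + $1,309.44 = $9,894.36
Monthly escrow = $9,894.36 ÷ 12 = $824.53
Required cushion = 1 × $824.53 = $824.53
Surplus = $1,404.82 − $824.53 = $580.29

$580.29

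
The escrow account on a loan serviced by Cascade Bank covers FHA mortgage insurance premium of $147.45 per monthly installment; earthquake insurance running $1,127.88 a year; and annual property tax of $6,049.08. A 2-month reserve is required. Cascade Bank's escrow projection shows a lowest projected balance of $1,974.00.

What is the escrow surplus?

$482.94

FHA mortgage insurance premium — $147.45 × 12 = $1,769.40/yr
Earthquake insurance — $1,127.88/yr
Property tax — $6,049.08/yr
Total per year = $1,769.40 + $1,127.88 + $6,049.08 = $8,946.36
Monthly = $8,946.36 ÷ 12 = $745.53
Required reserve = 2 × $745.53 = $1,491.06
Surplus = $1,974.00 − $1,491.06 = $482.94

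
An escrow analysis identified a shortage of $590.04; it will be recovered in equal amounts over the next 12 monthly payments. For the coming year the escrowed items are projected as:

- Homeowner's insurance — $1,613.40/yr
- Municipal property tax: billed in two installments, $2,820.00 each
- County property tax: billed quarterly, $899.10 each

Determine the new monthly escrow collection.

Homeowner's insurance — $1,613.40
Municipal property tax — $2,820.00 × 2 = $5,640.00
County property tax — $899.10 × 4 = $3,596.40
Annual escrow total = $1,613.40 + $5,640.00 + $3,596.40 = $10,849.80
Monthly escrow = $10,849.80 / 12 = $904.15
Shortage per month = $590.04 / 12 = $49.17
Adjusted monthly = $904.15 + $49.17 = $953.32

$953.32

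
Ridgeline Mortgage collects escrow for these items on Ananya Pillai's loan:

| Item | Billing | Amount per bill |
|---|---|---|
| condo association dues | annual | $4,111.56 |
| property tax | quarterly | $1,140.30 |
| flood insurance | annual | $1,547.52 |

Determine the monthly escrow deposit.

Condo association dues — $4,111.56 per year
Property tax — $1,140.30 × 4 = $4,561.20 per year
Flood insurance — $1,547.52 per year
Yearly total = $10,220.28
Monthly escrow = $10,220.28 / 12 = $851.69

$851.69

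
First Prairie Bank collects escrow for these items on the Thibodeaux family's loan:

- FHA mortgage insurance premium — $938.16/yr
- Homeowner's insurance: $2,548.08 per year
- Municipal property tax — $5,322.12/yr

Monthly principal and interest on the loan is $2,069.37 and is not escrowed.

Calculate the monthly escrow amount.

FHA mortgage insurance premium = $938.16
Homeowner's insurance = $2,548.08
Municipal property tax = $5,322.12
Total per year = $938.16 + $2,548.08 + $5,322.12 = $8,808.36
Per month = $8,808.36 ÷ 12 = $734.03

$734.03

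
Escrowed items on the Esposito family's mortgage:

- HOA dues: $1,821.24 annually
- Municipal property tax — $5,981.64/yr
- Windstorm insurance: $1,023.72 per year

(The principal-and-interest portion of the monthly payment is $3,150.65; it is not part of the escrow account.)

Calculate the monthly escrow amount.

HOA dues — $1,821.24 per year
Municipal property tax — $5,981.64 per year
Windstorm insurance — $1,023.72 per year
Total per year = $1,821.24 + $5,981.64 + $1,023.72 = $8,826.60
Monthly escrow = $8,826.60 ÷ 12 = $735.55

$735.55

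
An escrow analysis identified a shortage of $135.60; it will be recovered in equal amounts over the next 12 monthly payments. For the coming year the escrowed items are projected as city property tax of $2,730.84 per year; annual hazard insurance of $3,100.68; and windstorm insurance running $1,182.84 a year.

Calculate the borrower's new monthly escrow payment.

$595.83

City property tax — $2,730.84 annually
Hazard insurance — $3,100.68 annually
Windstorm insurance — $1,182.84 annually
Annual escrow total = $2,730.84 + $3,100.68 + $1,182.84 = $7,014.36
Monthly = $7,014.36 ÷ 12 = $584.53
Monthly shortage recovery: $135.60 / 12 = $11.30
New monthly escrow = $584.53 + $11.30 = $595.83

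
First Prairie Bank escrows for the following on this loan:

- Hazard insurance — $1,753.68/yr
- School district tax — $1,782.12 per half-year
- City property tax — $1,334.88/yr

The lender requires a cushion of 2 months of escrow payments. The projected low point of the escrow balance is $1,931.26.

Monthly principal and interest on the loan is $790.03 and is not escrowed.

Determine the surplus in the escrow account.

Hazard insurance = $1,753.68
School district tax = $1,782.12 × 2 = $3,564.24
City property tax = $1,334.88
Combined annual = $6,652.80
Per month = $6,652.80 / 12 = $554.40
Cushion = 2 × $554.40 = $1,108.80
Excess over cushion: $1,931.26 − $1,108.80 = $822.46

$822.46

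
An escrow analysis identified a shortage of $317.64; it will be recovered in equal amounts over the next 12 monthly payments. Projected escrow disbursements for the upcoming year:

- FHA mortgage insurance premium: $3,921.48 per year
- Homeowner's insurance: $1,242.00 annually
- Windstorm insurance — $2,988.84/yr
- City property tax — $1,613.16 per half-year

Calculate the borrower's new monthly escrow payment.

$974.69

FHA mortgage insurance premium — $3,921.48 annually
Homeowner's insurance — $1,242.00 annually
Windstorm insurance — $2,988.84 annually
City property tax — $1,613.16 × 2 = $3,226.32 annually
Yearly total = $11,378.64
Base monthly escrow = $11,378.64 / 12 = $948.22
Shortage spread = $317.64 / 12 = $26.47/mo
Adjusted monthly = $948.22 + $26.47 = $974.69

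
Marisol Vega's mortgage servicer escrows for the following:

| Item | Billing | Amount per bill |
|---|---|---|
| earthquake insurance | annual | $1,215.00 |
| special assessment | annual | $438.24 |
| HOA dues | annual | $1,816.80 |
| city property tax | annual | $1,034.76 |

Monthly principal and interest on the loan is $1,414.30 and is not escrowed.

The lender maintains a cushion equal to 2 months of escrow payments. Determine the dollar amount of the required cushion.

$750.80

Earthquake insurance: $1,215.00/yr
Special assessment: $438.24/yr
HOA dues: $1,816.80/yr
City property tax: $1,034.76/yr
Total per year = $1,215.00 + $438.24 + $1,816.80 + $1,034.76 = $4,504.80
Per month = $4,504.80 ÷ 12 = $375.40
Reserve = 2 × $375.40 = $750.80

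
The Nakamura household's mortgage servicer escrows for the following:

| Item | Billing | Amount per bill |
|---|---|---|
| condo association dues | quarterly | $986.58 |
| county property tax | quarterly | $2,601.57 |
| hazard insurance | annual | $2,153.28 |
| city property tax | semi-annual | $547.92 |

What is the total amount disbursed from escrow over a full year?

Condo association dues = $986.58 × 4 = $3,946.32 per year
County property tax = $2,601.57 × 4 = $10,406.28 per year
Hazard insurance = $2,153.28 per year
City property tax = $547.92 × 2 = $1,095.84 per year
Annual escrow total = $17,601.72

$17,601.72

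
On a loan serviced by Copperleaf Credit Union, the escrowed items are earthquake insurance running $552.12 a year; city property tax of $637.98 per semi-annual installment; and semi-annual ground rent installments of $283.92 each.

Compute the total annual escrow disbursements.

$2,395.92

Earthquake insurance: $552.12
City property tax: $637.98 × 2 = $1,275.96
Ground rent: $283.92 × 2 = $567.84
Yearly total = $552.12 + $1,275.96 + $567.84 = $2,395.92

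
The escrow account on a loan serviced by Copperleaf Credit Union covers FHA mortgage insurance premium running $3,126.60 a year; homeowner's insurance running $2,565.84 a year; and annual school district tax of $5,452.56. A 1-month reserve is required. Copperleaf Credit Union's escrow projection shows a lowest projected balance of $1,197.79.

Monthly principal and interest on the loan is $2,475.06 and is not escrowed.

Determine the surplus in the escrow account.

$269.04

FHA mortgage insurance premium = $3,126.60/yr
Homeowner's insurance = $2,565.84/yr
School district tax = $5,452.56/yr
Total annual escrow = $3,126.60 + $2,565.84 + $5,452.56 = $11,145.00
Base monthly escrow = $11,145.00 / 12 = $928.75
Cushion = 1 × $928.75 = $928.75
Excess over cushion: $1,197.79 − $928.75 = $269.04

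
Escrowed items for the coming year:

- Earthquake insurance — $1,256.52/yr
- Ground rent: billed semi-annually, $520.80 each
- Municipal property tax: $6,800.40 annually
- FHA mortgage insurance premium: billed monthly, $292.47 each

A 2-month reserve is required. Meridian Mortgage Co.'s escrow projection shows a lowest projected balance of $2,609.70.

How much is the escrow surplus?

$508.34

Earthquake insurance — $1,256.52 annually
Ground rent — $520.80 × 2 = $1,041.60 annually
Municipal property tax — $6,800.40 annually
FHA mortgage insurance premium — $292.47 × 12 = $3,509.64 annually
Yearly total = $1,256.52 + $1,041.60 + $6,800.40 + $3,509.64 = $12,608.16
Monthly = $12,608.16 ÷ 12 = $1,050.68
Required cushion = 2 × $1,050.68 = $2,101.36
Surplus = $2,609.70 − $2,101.36 = $508.34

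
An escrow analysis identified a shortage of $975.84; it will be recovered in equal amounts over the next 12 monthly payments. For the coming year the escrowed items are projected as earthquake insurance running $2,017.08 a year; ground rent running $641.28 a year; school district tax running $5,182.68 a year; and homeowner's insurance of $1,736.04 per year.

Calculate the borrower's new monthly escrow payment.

$879.41

Earthquake insurance: $2,017.08/yr
Ground rent: $641.28/yr
School district tax: $5,182.68/yr
Homeowner's insurance: $1,736.04/yr
Total annual escrow = $9,577.08
Base monthly escrow = $9,577.08 / 12 = $798.09
Shortage spread = $975.84 / 12 = $81.32/mo
Adjusted monthly = $798.09 + $81.32 = $879.41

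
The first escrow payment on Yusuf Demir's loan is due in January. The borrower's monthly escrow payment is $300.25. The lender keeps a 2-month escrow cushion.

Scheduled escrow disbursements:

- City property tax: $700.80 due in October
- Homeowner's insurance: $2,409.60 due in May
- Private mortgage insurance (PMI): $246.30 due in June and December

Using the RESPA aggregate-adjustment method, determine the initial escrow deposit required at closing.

Cushion = 2 × $300.25 = $600.50
Trial balance (start $0, +$300.25 each month, − disbursements):
  Jan: +$300.25 → $300.25
  Feb: +$300.25 → $600.50
  Mar: +$300.25 → $900.75
  Apr: +$300.25 → $1,201.00
  May: +$300.25 − $2,409.60 → -$908.35
  Jun: +$300.25 − $246.30 → -$854.40
  Jul: +$300.25 → -$554.15
  Aug: +$300.25 → -$253.90
  Sep: +$300.25 → $46.35
  Oct: +$300.25 − $700.80 → -$354.20
  Nov: +$300.25 → -$53.95
  Dec: +$300.25 − $246.30 → $0.00
Lowest trial balance = -$908.35 (May)
Initial deposit = cushion − low point = $600.50 − (-$908.35) = $1,508.85

$1,508.85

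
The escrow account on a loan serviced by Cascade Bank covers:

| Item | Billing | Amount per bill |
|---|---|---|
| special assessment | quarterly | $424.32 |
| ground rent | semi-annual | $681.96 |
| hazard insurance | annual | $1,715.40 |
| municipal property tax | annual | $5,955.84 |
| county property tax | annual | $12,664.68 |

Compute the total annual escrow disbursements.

Special assessment — $424.32 × 4 = $1,697.28 per year
Ground rent — $681.96 × 2 = $1,363.92 per year
Hazard insurance — $1,715.40 per year
Municipal property tax — $5,955.84 per year
County property tax — $12,664.68 per year
Total per year = $23,397.12

$23,397.12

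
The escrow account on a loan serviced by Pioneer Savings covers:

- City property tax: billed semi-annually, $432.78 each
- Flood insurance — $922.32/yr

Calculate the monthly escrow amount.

$148.99

City property tax: $432.78 × 2 = $865.56
Flood insurance: $922.32
Total per year = $865.56 + $922.32 = $1,787.88
Monthly escrow = $1,787.88 / 12 = $148.99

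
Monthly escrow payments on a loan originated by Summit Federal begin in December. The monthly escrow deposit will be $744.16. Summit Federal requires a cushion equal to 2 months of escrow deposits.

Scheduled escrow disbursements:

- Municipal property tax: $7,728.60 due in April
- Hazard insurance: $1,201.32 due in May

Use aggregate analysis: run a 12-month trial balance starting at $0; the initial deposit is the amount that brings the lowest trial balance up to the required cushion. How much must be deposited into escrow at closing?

Cushion = 2 × $744.16 = $1,488.32
Trial balance (start $0, +$744.16 each month, − disbursements):
  Dec: +$744.16 → $744.16
  Jan: +$744.16 → $1,488.32
  Feb: +$744.16 → $2,232.48
  Mar: +$744.16 → $2,976.64
  Apr: +$744.16 − $7,728.60 → -$4,007.80
  May: +$744.16 − $1,201.32 → -$4,464.96
  Jun: +$744.16 → -$3,720.80
  Jul: +$744.16 → -$2,976.64
  Aug: +$744.16 → -$2,232.48
  Sep: +$744.16 → -$1,488.32
  Oct: +$744.16 → -$744.16
  Nov: +$744.16 → $0.00
Lowest trial balance = -$4,464.96 (May)
Initial deposit = cushion − low point = $1,488.32 − (-$4,464.96) = $5,953.28

$5,953.28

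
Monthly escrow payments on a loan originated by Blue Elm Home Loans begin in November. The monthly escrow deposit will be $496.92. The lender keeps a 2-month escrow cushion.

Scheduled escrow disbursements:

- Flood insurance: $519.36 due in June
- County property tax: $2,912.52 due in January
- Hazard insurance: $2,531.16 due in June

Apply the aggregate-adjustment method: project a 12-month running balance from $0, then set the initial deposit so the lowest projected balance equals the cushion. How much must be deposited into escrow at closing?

$2,981.52

Cushion = 2 × $496.92 = $993.84
Trial balance (start $0, +$496.92 each month, − disbursements):
  Nov: +$496.92 → $496.92
  Dec: +$496.92 → $993.84
  Jan: +$496.92 − $2,912.52 → -$1,421.76
  Feb: +$496.92 → -$924.84
  Mar: +$496.92 → -$427.92
  Apr: +$496.92 → $69.00
  May: +$496.92 → $565.92
  Jun: +$496.92 − $3,050.52 → -$1,987.68
  Jul: +$496.92 → -$1,490.76
  Aug: +$496.92 → -$993.84
  Sep: +$496.92 → -$496.92
  Oct: +$496.92 → $0.00
Lowest trial balance = -$1,987.68 (Jun)
Initial deposit = cushion − low point = $993.84 − (-$1,987.68) = $2,981.52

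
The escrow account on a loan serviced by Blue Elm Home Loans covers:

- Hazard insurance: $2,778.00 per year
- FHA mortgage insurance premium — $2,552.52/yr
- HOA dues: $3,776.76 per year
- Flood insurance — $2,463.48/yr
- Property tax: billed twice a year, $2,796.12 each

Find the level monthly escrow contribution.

Hazard insurance — $2,778.00/yr
FHA mortgage insurance premium — $2,552.52/yr
HOA dues — $3,776.76/yr
Flood insurance — $2,463.48/yr
Property tax — $2,796.12 × 2 = $5,592.24/yr
Total per year = $2,778.00 + $2,552.52 + $3,776.76 + $2,463.48 + $5,592.24 = $17,163.00
Per month = $17,163.00 ÷ 12 = $1,430.25

$1,430.25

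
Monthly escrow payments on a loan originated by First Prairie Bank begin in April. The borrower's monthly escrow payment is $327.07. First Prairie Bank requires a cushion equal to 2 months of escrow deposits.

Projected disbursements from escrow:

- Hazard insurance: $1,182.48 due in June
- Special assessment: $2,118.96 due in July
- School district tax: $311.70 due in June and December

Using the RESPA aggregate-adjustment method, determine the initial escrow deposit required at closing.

$2,959.00

Cushion = 2 × $327.07 = $654.14
Trial balance (start $0, +$327.07 each month, − disbursements):
  Apr: +$327.07 → $327.07
  May: +$327.07 → $654.14
  Jun: +$327.07 − $1,494.18 → -$512.97
  Jul: +$327.07 − $2,118.96 → -$2,304.86
  Aug: +$327.07 → -$1,977.79
  Sep: +$327.07 → -$1,650.72
  Oct: +$327.07 → -$1,323.65
  Nov: +$327.07 → -$996.58
  Dec: +$327.07 − $311.70 → -$981.21
  Jan: +$327.07 → -$654.14
  Feb: +$327.07 → -$327.07
  Mar: +$327.07 → $0.00
Lowest trial balance = -$2,304.86 (Jul)
Initial deposit = cushion − low point = $654.14 − (-$2,304.86) = $2,959.00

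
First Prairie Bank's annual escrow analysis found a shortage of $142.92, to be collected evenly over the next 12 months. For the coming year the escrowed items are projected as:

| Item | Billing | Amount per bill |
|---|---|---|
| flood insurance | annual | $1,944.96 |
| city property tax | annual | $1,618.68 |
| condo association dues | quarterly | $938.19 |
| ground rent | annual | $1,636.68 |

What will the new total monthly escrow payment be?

Flood insurance — $1,944.96 annually
City property tax — $1,618.68 annually
Condo association dues — $938.19 × 4 = $3,752.76 annually
Ground rent — $1,636.68 annually
Combined annual = $1,944.96 + $1,618.68 + $3,752.76 + $1,636.68 = $8,953.08
Base monthly escrow = $8,953.08 ÷ 12 = $746.09
Shortage spread = $142.92 ÷ 12 = $11.91/mo
Adjusted monthly = $746.09 + $11.91 = $758.00

$758.00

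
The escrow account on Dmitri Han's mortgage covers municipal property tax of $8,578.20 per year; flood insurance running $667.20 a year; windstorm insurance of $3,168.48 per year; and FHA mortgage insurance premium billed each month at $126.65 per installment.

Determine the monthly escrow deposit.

$1,161.14

Municipal property tax = $8,578.20 annually
Flood insurance = $667.20 annually
Windstorm insurance = $3,168.48 annually
FHA mortgage insurance premium = $126.65 × 12 = $1,519.80 annually
Total per year = $13,933.68
Per month = $13,933.68 / 12 = $1,161.14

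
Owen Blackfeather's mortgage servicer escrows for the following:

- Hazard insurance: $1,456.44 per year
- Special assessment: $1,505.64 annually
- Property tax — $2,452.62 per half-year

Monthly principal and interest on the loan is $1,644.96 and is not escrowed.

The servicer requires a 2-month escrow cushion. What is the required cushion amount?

$1,311.22

Hazard insurance: $1,456.44 annually
Special assessment: $1,505.64 annually
Property tax: $2,452.62 × 2 = $4,905.24 annually
Annual escrow total = $1,456.44 + $1,505.64 + $4,905.24 = $7,867.32
Per month = $7,867.32 / 12 = $655.61
Required cushion = 2 × $655.61 = $1,311.22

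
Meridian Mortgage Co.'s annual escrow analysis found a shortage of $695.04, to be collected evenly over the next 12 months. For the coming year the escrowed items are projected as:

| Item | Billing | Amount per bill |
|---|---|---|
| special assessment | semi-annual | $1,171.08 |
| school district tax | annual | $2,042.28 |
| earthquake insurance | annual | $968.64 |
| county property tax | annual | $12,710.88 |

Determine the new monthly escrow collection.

$1,563.25

Special assessment = $1,171.08 × 2 = $2,342.16 per year
School district tax = $2,042.28 per year
Earthquake insurance = $968.64 per year
County property tax = $12,710.88 per year
Total per year = $18,063.96
Base monthly escrow = $18,063.96 ÷ 12 = $1,505.33
Shortage spread = $695.04 ÷ 12 = $57.92/mo
New monthly escrow = $1,505.33 + $57.92 = $1,563.25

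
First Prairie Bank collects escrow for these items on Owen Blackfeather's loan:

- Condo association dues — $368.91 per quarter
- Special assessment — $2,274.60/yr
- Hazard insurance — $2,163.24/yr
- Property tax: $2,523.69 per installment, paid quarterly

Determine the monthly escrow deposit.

$1,334.02

Condo association dues = $368.91 × 4 = $1,475.64 per year
Special assessment = $2,274.60 per year
Hazard insurance = $2,163.24 per year
Property tax = $2,523.69 × 4 = $10,094.76 per year
Yearly total = $1,475.64 + $2,274.60 + $2,163.24 + $10,094.76 = $16,008.24
Monthly escrow = $16,008.24 ÷ 12 = $1,334.02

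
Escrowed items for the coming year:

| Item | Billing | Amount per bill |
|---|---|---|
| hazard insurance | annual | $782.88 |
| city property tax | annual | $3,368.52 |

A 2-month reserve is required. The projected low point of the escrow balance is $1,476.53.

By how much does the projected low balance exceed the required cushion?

Hazard insurance: $782.88 annually
City property tax: $3,368.52 annually
Combined annual = $4,151.40
Monthly = $4,151.40 / 12 = $345.95
Required cushion = 2 × $345.95 = $691.90
Excess over cushion: $1,476.53 − $691.90 = $784.63

$784.63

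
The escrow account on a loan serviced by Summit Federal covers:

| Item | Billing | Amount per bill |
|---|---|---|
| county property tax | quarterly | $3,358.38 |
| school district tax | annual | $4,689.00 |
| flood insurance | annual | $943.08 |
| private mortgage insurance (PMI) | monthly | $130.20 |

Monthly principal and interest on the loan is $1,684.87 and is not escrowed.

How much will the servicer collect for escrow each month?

County property tax = $3,358.38 × 4 = $13,433.52
School district tax = $4,689.00
Flood insurance = $943.08
Private mortgage insurance (PMI) = $130.20 × 12 = $1,562.40
Annual escrow total = $13,433.52 + $4,689.00 + $943.08 + $1,562.40 = $20,628.00
Per month = $20,628.00 ÷ 12 = $1,719.00

$1,719.00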